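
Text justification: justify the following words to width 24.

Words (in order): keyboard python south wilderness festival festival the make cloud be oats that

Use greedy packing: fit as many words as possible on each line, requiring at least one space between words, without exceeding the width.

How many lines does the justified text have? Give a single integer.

Answer: 4

Derivation:
Line 1: ['keyboard', 'python', 'south'] (min_width=21, slack=3)
Line 2: ['wilderness', 'festival'] (min_width=19, slack=5)
Line 3: ['festival', 'the', 'make', 'cloud'] (min_width=23, slack=1)
Line 4: ['be', 'oats', 'that'] (min_width=12, slack=12)
Total lines: 4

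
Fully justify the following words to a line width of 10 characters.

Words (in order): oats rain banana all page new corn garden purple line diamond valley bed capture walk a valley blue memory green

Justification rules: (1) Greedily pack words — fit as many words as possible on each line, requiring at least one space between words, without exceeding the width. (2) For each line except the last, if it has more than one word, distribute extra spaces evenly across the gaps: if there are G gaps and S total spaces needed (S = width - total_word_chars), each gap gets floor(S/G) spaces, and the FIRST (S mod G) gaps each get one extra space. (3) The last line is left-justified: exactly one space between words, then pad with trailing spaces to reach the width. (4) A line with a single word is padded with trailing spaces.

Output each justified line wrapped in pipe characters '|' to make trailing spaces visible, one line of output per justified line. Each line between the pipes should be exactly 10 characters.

Answer: |oats  rain|
|banana all|
|page   new|
|corn      |
|garden    |
|purple    |
|line      |
|diamond   |
|valley bed|
|capture   |
|walk     a|
|valley    |
|blue      |
|memory    |
|green     |

Derivation:
Line 1: ['oats', 'rain'] (min_width=9, slack=1)
Line 2: ['banana', 'all'] (min_width=10, slack=0)
Line 3: ['page', 'new'] (min_width=8, slack=2)
Line 4: ['corn'] (min_width=4, slack=6)
Line 5: ['garden'] (min_width=6, slack=4)
Line 6: ['purple'] (min_width=6, slack=4)
Line 7: ['line'] (min_width=4, slack=6)
Line 8: ['diamond'] (min_width=7, slack=3)
Line 9: ['valley', 'bed'] (min_width=10, slack=0)
Line 10: ['capture'] (min_width=7, slack=3)
Line 11: ['walk', 'a'] (min_width=6, slack=4)
Line 12: ['valley'] (min_width=6, slack=4)
Line 13: ['blue'] (min_width=4, slack=6)
Line 14: ['memory'] (min_width=6, slack=4)
Line 15: ['green'] (min_width=5, slack=5)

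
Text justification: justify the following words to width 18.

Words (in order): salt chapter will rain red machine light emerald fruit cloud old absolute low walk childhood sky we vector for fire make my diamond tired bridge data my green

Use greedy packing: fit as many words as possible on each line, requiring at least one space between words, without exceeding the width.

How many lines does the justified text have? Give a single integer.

Line 1: ['salt', 'chapter', 'will'] (min_width=17, slack=1)
Line 2: ['rain', 'red', 'machine'] (min_width=16, slack=2)
Line 3: ['light', 'emerald'] (min_width=13, slack=5)
Line 4: ['fruit', 'cloud', 'old'] (min_width=15, slack=3)
Line 5: ['absolute', 'low', 'walk'] (min_width=17, slack=1)
Line 6: ['childhood', 'sky', 'we'] (min_width=16, slack=2)
Line 7: ['vector', 'for', 'fire'] (min_width=15, slack=3)
Line 8: ['make', 'my', 'diamond'] (min_width=15, slack=3)
Line 9: ['tired', 'bridge', 'data'] (min_width=17, slack=1)
Line 10: ['my', 'green'] (min_width=8, slack=10)
Total lines: 10

Answer: 10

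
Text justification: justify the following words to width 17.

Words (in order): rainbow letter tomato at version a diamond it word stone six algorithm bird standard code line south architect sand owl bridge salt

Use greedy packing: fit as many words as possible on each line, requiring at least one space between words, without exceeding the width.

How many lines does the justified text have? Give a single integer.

Line 1: ['rainbow', 'letter'] (min_width=14, slack=3)
Line 2: ['tomato', 'at', 'version'] (min_width=17, slack=0)
Line 3: ['a', 'diamond', 'it', 'word'] (min_width=17, slack=0)
Line 4: ['stone', 'six'] (min_width=9, slack=8)
Line 5: ['algorithm', 'bird'] (min_width=14, slack=3)
Line 6: ['standard', 'code'] (min_width=13, slack=4)
Line 7: ['line', 'south'] (min_width=10, slack=7)
Line 8: ['architect', 'sand'] (min_width=14, slack=3)
Line 9: ['owl', 'bridge', 'salt'] (min_width=15, slack=2)
Total lines: 9

Answer: 9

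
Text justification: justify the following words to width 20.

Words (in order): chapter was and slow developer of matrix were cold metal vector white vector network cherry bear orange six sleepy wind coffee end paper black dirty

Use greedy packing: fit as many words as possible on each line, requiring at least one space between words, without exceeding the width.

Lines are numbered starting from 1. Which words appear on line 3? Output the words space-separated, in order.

Answer: were cold metal

Derivation:
Line 1: ['chapter', 'was', 'and', 'slow'] (min_width=20, slack=0)
Line 2: ['developer', 'of', 'matrix'] (min_width=19, slack=1)
Line 3: ['were', 'cold', 'metal'] (min_width=15, slack=5)
Line 4: ['vector', 'white', 'vector'] (min_width=19, slack=1)
Line 5: ['network', 'cherry', 'bear'] (min_width=19, slack=1)
Line 6: ['orange', 'six', 'sleepy'] (min_width=17, slack=3)
Line 7: ['wind', 'coffee', 'end'] (min_width=15, slack=5)
Line 8: ['paper', 'black', 'dirty'] (min_width=17, slack=3)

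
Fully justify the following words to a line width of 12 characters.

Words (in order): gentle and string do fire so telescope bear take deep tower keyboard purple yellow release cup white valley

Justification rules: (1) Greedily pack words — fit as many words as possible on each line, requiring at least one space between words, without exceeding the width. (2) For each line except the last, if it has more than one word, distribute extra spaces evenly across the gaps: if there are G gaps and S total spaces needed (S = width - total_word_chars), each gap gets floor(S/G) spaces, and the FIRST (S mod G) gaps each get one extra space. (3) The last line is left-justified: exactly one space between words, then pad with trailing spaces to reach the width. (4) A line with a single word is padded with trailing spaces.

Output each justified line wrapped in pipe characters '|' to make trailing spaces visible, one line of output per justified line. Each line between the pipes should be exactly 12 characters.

Line 1: ['gentle', 'and'] (min_width=10, slack=2)
Line 2: ['string', 'do'] (min_width=9, slack=3)
Line 3: ['fire', 'so'] (min_width=7, slack=5)
Line 4: ['telescope'] (min_width=9, slack=3)
Line 5: ['bear', 'take'] (min_width=9, slack=3)
Line 6: ['deep', 'tower'] (min_width=10, slack=2)
Line 7: ['keyboard'] (min_width=8, slack=4)
Line 8: ['purple'] (min_width=6, slack=6)
Line 9: ['yellow'] (min_width=6, slack=6)
Line 10: ['release', 'cup'] (min_width=11, slack=1)
Line 11: ['white', 'valley'] (min_width=12, slack=0)

Answer: |gentle   and|
|string    do|
|fire      so|
|telescope   |
|bear    take|
|deep   tower|
|keyboard    |
|purple      |
|yellow      |
|release  cup|
|white valley|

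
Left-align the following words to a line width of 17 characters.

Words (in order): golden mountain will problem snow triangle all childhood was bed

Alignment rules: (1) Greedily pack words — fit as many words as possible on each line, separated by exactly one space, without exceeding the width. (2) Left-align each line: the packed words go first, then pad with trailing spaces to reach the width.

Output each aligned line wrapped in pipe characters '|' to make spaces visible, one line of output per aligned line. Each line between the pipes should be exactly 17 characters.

Answer: |golden mountain  |
|will problem snow|
|triangle all     |
|childhood was bed|

Derivation:
Line 1: ['golden', 'mountain'] (min_width=15, slack=2)
Line 2: ['will', 'problem', 'snow'] (min_width=17, slack=0)
Line 3: ['triangle', 'all'] (min_width=12, slack=5)
Line 4: ['childhood', 'was', 'bed'] (min_width=17, slack=0)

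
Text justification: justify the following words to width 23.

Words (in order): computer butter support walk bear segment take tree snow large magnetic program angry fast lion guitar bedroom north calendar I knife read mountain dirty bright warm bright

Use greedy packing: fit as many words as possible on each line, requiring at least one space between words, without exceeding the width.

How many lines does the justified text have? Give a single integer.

Line 1: ['computer', 'butter', 'support'] (min_width=23, slack=0)
Line 2: ['walk', 'bear', 'segment', 'take'] (min_width=22, slack=1)
Line 3: ['tree', 'snow', 'large'] (min_width=15, slack=8)
Line 4: ['magnetic', 'program', 'angry'] (min_width=22, slack=1)
Line 5: ['fast', 'lion', 'guitar'] (min_width=16, slack=7)
Line 6: ['bedroom', 'north', 'calendar'] (min_width=22, slack=1)
Line 7: ['I', 'knife', 'read', 'mountain'] (min_width=21, slack=2)
Line 8: ['dirty', 'bright', 'warm'] (min_width=17, slack=6)
Line 9: ['bright'] (min_width=6, slack=17)
Total lines: 9

Answer: 9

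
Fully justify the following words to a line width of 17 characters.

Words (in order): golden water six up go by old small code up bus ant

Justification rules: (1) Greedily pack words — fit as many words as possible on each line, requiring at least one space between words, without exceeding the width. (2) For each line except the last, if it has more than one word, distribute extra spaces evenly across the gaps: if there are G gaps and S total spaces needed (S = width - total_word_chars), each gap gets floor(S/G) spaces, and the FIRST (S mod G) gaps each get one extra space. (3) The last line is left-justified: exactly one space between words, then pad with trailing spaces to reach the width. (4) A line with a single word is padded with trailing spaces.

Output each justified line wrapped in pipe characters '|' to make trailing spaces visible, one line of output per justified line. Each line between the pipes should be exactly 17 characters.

Answer: |golden  water six|
|up   go   by  old|
|small code up bus|
|ant              |

Derivation:
Line 1: ['golden', 'water', 'six'] (min_width=16, slack=1)
Line 2: ['up', 'go', 'by', 'old'] (min_width=12, slack=5)
Line 3: ['small', 'code', 'up', 'bus'] (min_width=17, slack=0)
Line 4: ['ant'] (min_width=3, slack=14)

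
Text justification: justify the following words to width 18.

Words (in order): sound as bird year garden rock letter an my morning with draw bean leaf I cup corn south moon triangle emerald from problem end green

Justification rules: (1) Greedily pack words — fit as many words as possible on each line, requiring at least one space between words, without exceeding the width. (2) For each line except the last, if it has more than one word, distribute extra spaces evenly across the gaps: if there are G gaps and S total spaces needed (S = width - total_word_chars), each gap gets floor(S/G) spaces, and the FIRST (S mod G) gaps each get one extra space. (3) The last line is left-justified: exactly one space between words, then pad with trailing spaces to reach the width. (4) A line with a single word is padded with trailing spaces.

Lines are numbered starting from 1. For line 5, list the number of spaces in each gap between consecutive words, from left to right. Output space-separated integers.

Answer: 3 3

Derivation:
Line 1: ['sound', 'as', 'bird', 'year'] (min_width=18, slack=0)
Line 2: ['garden', 'rock', 'letter'] (min_width=18, slack=0)
Line 3: ['an', 'my', 'morning', 'with'] (min_width=18, slack=0)
Line 4: ['draw', 'bean', 'leaf', 'I'] (min_width=16, slack=2)
Line 5: ['cup', 'corn', 'south'] (min_width=14, slack=4)
Line 6: ['moon', 'triangle'] (min_width=13, slack=5)
Line 7: ['emerald', 'from'] (min_width=12, slack=6)
Line 8: ['problem', 'end', 'green'] (min_width=17, slack=1)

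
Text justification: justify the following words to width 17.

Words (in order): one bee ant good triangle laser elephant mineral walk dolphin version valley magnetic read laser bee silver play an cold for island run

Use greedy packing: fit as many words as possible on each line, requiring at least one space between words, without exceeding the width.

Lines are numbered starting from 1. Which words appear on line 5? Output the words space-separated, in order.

Answer: version valley

Derivation:
Line 1: ['one', 'bee', 'ant', 'good'] (min_width=16, slack=1)
Line 2: ['triangle', 'laser'] (min_width=14, slack=3)
Line 3: ['elephant', 'mineral'] (min_width=16, slack=1)
Line 4: ['walk', 'dolphin'] (min_width=12, slack=5)
Line 5: ['version', 'valley'] (min_width=14, slack=3)
Line 6: ['magnetic', 'read'] (min_width=13, slack=4)
Line 7: ['laser', 'bee', 'silver'] (min_width=16, slack=1)
Line 8: ['play', 'an', 'cold', 'for'] (min_width=16, slack=1)
Line 9: ['island', 'run'] (min_width=10, slack=7)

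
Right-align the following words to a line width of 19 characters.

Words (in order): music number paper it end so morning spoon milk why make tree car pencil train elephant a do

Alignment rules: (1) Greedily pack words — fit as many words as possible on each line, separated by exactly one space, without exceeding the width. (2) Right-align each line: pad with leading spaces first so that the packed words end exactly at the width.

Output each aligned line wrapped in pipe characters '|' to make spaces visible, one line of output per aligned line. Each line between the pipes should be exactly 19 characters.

Answer: | music number paper|
|  it end so morning|
|spoon milk why make|
|    tree car pencil|
|train elephant a do|

Derivation:
Line 1: ['music', 'number', 'paper'] (min_width=18, slack=1)
Line 2: ['it', 'end', 'so', 'morning'] (min_width=17, slack=2)
Line 3: ['spoon', 'milk', 'why', 'make'] (min_width=19, slack=0)
Line 4: ['tree', 'car', 'pencil'] (min_width=15, slack=4)
Line 5: ['train', 'elephant', 'a', 'do'] (min_width=19, slack=0)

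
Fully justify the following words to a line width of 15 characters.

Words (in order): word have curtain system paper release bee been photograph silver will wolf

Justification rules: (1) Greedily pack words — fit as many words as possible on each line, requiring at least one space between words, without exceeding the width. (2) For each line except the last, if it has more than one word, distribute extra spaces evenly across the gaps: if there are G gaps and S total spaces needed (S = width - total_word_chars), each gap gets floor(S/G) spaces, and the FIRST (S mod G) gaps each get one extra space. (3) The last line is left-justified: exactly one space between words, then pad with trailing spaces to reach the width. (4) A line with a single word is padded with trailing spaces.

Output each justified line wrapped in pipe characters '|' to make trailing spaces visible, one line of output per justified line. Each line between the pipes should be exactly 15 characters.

Answer: |word       have|
|curtain  system|
|paper   release|
|bee        been|
|photograph     |
|silver     will|
|wolf           |

Derivation:
Line 1: ['word', 'have'] (min_width=9, slack=6)
Line 2: ['curtain', 'system'] (min_width=14, slack=1)
Line 3: ['paper', 'release'] (min_width=13, slack=2)
Line 4: ['bee', 'been'] (min_width=8, slack=7)
Line 5: ['photograph'] (min_width=10, slack=5)
Line 6: ['silver', 'will'] (min_width=11, slack=4)
Line 7: ['wolf'] (min_width=4, slack=11)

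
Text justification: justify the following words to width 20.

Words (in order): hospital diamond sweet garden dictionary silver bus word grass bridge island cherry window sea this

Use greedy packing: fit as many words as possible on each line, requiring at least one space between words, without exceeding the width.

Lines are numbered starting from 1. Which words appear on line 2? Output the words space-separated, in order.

Answer: sweet garden

Derivation:
Line 1: ['hospital', 'diamond'] (min_width=16, slack=4)
Line 2: ['sweet', 'garden'] (min_width=12, slack=8)
Line 3: ['dictionary', 'silver'] (min_width=17, slack=3)
Line 4: ['bus', 'word', 'grass'] (min_width=14, slack=6)
Line 5: ['bridge', 'island', 'cherry'] (min_width=20, slack=0)
Line 6: ['window', 'sea', 'this'] (min_width=15, slack=5)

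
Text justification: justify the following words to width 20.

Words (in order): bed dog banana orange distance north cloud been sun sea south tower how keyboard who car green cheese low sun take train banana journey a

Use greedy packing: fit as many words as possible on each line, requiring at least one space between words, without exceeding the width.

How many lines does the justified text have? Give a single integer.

Answer: 8

Derivation:
Line 1: ['bed', 'dog', 'banana'] (min_width=14, slack=6)
Line 2: ['orange', 'distance'] (min_width=15, slack=5)
Line 3: ['north', 'cloud', 'been', 'sun'] (min_width=20, slack=0)
Line 4: ['sea', 'south', 'tower', 'how'] (min_width=19, slack=1)
Line 5: ['keyboard', 'who', 'car'] (min_width=16, slack=4)
Line 6: ['green', 'cheese', 'low', 'sun'] (min_width=20, slack=0)
Line 7: ['take', 'train', 'banana'] (min_width=17, slack=3)
Line 8: ['journey', 'a'] (min_width=9, slack=11)
Total lines: 8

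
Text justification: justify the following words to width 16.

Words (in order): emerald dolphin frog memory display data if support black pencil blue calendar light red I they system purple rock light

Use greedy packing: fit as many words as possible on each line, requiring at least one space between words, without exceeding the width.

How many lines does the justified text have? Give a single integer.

Answer: 9

Derivation:
Line 1: ['emerald', 'dolphin'] (min_width=15, slack=1)
Line 2: ['frog', 'memory'] (min_width=11, slack=5)
Line 3: ['display', 'data', 'if'] (min_width=15, slack=1)
Line 4: ['support', 'black'] (min_width=13, slack=3)
Line 5: ['pencil', 'blue'] (min_width=11, slack=5)
Line 6: ['calendar', 'light'] (min_width=14, slack=2)
Line 7: ['red', 'I', 'they'] (min_width=10, slack=6)
Line 8: ['system', 'purple'] (min_width=13, slack=3)
Line 9: ['rock', 'light'] (min_width=10, slack=6)
Total lines: 9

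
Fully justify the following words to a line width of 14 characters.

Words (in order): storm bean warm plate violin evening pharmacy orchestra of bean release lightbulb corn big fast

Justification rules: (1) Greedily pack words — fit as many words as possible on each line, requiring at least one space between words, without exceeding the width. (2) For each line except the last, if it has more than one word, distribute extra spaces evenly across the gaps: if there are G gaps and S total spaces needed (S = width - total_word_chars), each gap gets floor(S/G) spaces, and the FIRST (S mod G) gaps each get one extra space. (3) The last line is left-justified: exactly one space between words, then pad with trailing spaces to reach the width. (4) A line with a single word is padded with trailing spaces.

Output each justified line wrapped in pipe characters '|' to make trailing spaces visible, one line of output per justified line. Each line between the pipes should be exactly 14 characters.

Answer: |storm     bean|
|warm     plate|
|violin evening|
|pharmacy      |
|orchestra   of|
|bean   release|
|lightbulb corn|
|big fast      |

Derivation:
Line 1: ['storm', 'bean'] (min_width=10, slack=4)
Line 2: ['warm', 'plate'] (min_width=10, slack=4)
Line 3: ['violin', 'evening'] (min_width=14, slack=0)
Line 4: ['pharmacy'] (min_width=8, slack=6)
Line 5: ['orchestra', 'of'] (min_width=12, slack=2)
Line 6: ['bean', 'release'] (min_width=12, slack=2)
Line 7: ['lightbulb', 'corn'] (min_width=14, slack=0)
Line 8: ['big', 'fast'] (min_width=8, slack=6)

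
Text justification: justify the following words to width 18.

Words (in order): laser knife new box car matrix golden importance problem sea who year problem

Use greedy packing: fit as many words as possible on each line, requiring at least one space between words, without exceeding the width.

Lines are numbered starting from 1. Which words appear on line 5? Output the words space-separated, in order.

Line 1: ['laser', 'knife', 'new'] (min_width=15, slack=3)
Line 2: ['box', 'car', 'matrix'] (min_width=14, slack=4)
Line 3: ['golden', 'importance'] (min_width=17, slack=1)
Line 4: ['problem', 'sea', 'who'] (min_width=15, slack=3)
Line 5: ['year', 'problem'] (min_width=12, slack=6)

Answer: year problem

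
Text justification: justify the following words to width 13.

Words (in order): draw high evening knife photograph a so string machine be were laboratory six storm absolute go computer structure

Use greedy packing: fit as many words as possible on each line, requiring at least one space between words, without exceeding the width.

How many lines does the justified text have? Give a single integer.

Answer: 11

Derivation:
Line 1: ['draw', 'high'] (min_width=9, slack=4)
Line 2: ['evening', 'knife'] (min_width=13, slack=0)
Line 3: ['photograph', 'a'] (min_width=12, slack=1)
Line 4: ['so', 'string'] (min_width=9, slack=4)
Line 5: ['machine', 'be'] (min_width=10, slack=3)
Line 6: ['were'] (min_width=4, slack=9)
Line 7: ['laboratory'] (min_width=10, slack=3)
Line 8: ['six', 'storm'] (min_width=9, slack=4)
Line 9: ['absolute', 'go'] (min_width=11, slack=2)
Line 10: ['computer'] (min_width=8, slack=5)
Line 11: ['structure'] (min_width=9, slack=4)
Total lines: 11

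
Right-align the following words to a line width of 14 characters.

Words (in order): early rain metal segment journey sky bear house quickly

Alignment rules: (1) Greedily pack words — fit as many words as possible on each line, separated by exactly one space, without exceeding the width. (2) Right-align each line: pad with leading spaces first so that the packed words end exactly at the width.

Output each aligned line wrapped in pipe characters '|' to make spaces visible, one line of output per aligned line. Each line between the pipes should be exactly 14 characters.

Answer: |    early rain|
| metal segment|
|   journey sky|
|    bear house|
|       quickly|

Derivation:
Line 1: ['early', 'rain'] (min_width=10, slack=4)
Line 2: ['metal', 'segment'] (min_width=13, slack=1)
Line 3: ['journey', 'sky'] (min_width=11, slack=3)
Line 4: ['bear', 'house'] (min_width=10, slack=4)
Line 5: ['quickly'] (min_width=7, slack=7)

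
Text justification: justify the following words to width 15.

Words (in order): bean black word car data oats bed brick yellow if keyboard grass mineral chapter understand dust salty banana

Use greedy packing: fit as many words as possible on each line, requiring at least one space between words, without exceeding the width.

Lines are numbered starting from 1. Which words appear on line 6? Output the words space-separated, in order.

Answer: mineral chapter

Derivation:
Line 1: ['bean', 'black', 'word'] (min_width=15, slack=0)
Line 2: ['car', 'data', 'oats'] (min_width=13, slack=2)
Line 3: ['bed', 'brick'] (min_width=9, slack=6)
Line 4: ['yellow', 'if'] (min_width=9, slack=6)
Line 5: ['keyboard', 'grass'] (min_width=14, slack=1)
Line 6: ['mineral', 'chapter'] (min_width=15, slack=0)
Line 7: ['understand', 'dust'] (min_width=15, slack=0)
Line 8: ['salty', 'banana'] (min_width=12, slack=3)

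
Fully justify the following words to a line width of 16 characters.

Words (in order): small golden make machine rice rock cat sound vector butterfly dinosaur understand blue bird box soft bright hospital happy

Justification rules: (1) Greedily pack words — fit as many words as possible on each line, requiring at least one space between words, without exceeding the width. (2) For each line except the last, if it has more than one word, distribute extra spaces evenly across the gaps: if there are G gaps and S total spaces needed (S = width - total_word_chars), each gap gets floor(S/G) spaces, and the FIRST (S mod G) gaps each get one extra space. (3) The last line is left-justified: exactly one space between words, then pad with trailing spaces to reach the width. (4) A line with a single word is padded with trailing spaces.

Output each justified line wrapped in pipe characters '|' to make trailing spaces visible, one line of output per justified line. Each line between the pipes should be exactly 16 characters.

Answer: |small     golden|
|make     machine|
|rice   rock  cat|
|sound     vector|
|butterfly       |
|dinosaur        |
|understand  blue|
|bird   box  soft|
|bright  hospital|
|happy           |

Derivation:
Line 1: ['small', 'golden'] (min_width=12, slack=4)
Line 2: ['make', 'machine'] (min_width=12, slack=4)
Line 3: ['rice', 'rock', 'cat'] (min_width=13, slack=3)
Line 4: ['sound', 'vector'] (min_width=12, slack=4)
Line 5: ['butterfly'] (min_width=9, slack=7)
Line 6: ['dinosaur'] (min_width=8, slack=8)
Line 7: ['understand', 'blue'] (min_width=15, slack=1)
Line 8: ['bird', 'box', 'soft'] (min_width=13, slack=3)
Line 9: ['bright', 'hospital'] (min_width=15, slack=1)
Line 10: ['happy'] (min_width=5, slack=11)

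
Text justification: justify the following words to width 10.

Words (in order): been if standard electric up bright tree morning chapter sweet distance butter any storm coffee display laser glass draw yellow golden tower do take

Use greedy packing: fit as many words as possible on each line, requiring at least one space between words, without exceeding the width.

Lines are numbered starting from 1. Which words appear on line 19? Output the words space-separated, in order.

Line 1: ['been', 'if'] (min_width=7, slack=3)
Line 2: ['standard'] (min_width=8, slack=2)
Line 3: ['electric'] (min_width=8, slack=2)
Line 4: ['up', 'bright'] (min_width=9, slack=1)
Line 5: ['tree'] (min_width=4, slack=6)
Line 6: ['morning'] (min_width=7, slack=3)
Line 7: ['chapter'] (min_width=7, slack=3)
Line 8: ['sweet'] (min_width=5, slack=5)
Line 9: ['distance'] (min_width=8, slack=2)
Line 10: ['butter', 'any'] (min_width=10, slack=0)
Line 11: ['storm'] (min_width=5, slack=5)
Line 12: ['coffee'] (min_width=6, slack=4)
Line 13: ['display'] (min_width=7, slack=3)
Line 14: ['laser'] (min_width=5, slack=5)
Line 15: ['glass', 'draw'] (min_width=10, slack=0)
Line 16: ['yellow'] (min_width=6, slack=4)
Line 17: ['golden'] (min_width=6, slack=4)
Line 18: ['tower', 'do'] (min_width=8, slack=2)
Line 19: ['take'] (min_width=4, slack=6)

Answer: take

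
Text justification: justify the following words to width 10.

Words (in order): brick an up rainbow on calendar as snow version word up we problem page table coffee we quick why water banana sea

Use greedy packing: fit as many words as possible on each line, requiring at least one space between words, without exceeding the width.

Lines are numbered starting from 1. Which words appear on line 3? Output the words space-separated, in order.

Line 1: ['brick', 'an'] (min_width=8, slack=2)
Line 2: ['up', 'rainbow'] (min_width=10, slack=0)
Line 3: ['on'] (min_width=2, slack=8)
Line 4: ['calendar'] (min_width=8, slack=2)
Line 5: ['as', 'snow'] (min_width=7, slack=3)
Line 6: ['version'] (min_width=7, slack=3)
Line 7: ['word', 'up', 'we'] (min_width=10, slack=0)
Line 8: ['problem'] (min_width=7, slack=3)
Line 9: ['page', 'table'] (min_width=10, slack=0)
Line 10: ['coffee', 'we'] (min_width=9, slack=1)
Line 11: ['quick', 'why'] (min_width=9, slack=1)
Line 12: ['water'] (min_width=5, slack=5)
Line 13: ['banana', 'sea'] (min_width=10, slack=0)

Answer: on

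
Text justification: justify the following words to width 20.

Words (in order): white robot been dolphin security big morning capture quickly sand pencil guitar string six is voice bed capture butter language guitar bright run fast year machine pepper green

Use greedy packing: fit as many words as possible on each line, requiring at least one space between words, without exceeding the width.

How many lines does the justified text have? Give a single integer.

Line 1: ['white', 'robot', 'been'] (min_width=16, slack=4)
Line 2: ['dolphin', 'security', 'big'] (min_width=20, slack=0)
Line 3: ['morning', 'capture'] (min_width=15, slack=5)
Line 4: ['quickly', 'sand', 'pencil'] (min_width=19, slack=1)
Line 5: ['guitar', 'string', 'six', 'is'] (min_width=20, slack=0)
Line 6: ['voice', 'bed', 'capture'] (min_width=17, slack=3)
Line 7: ['butter', 'language'] (min_width=15, slack=5)
Line 8: ['guitar', 'bright', 'run'] (min_width=17, slack=3)
Line 9: ['fast', 'year', 'machine'] (min_width=17, slack=3)
Line 10: ['pepper', 'green'] (min_width=12, slack=8)
Total lines: 10

Answer: 10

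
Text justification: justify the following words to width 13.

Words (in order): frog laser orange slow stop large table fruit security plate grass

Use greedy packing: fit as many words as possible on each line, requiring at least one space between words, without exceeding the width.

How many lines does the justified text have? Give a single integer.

Answer: 6

Derivation:
Line 1: ['frog', 'laser'] (min_width=10, slack=3)
Line 2: ['orange', 'slow'] (min_width=11, slack=2)
Line 3: ['stop', 'large'] (min_width=10, slack=3)
Line 4: ['table', 'fruit'] (min_width=11, slack=2)
Line 5: ['security'] (min_width=8, slack=5)
Line 6: ['plate', 'grass'] (min_width=11, slack=2)
Total lines: 6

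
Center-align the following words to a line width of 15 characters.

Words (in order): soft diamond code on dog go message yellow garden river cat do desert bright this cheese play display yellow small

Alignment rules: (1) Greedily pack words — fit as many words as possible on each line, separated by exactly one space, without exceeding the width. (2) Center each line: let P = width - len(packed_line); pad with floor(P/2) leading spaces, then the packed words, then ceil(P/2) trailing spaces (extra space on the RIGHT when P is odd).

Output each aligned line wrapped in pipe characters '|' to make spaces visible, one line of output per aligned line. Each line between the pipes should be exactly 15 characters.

Answer: | soft diamond  |
|code on dog go |
|message yellow |
| garden river  |
| cat do desert |
|  bright this  |
|  cheese play  |
|display yellow |
|     small     |

Derivation:
Line 1: ['soft', 'diamond'] (min_width=12, slack=3)
Line 2: ['code', 'on', 'dog', 'go'] (min_width=14, slack=1)
Line 3: ['message', 'yellow'] (min_width=14, slack=1)
Line 4: ['garden', 'river'] (min_width=12, slack=3)
Line 5: ['cat', 'do', 'desert'] (min_width=13, slack=2)
Line 6: ['bright', 'this'] (min_width=11, slack=4)
Line 7: ['cheese', 'play'] (min_width=11, slack=4)
Line 8: ['display', 'yellow'] (min_width=14, slack=1)
Line 9: ['small'] (min_width=5, slack=10)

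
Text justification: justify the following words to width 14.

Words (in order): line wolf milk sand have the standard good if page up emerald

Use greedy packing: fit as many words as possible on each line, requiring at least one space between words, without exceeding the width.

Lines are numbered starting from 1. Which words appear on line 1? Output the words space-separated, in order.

Line 1: ['line', 'wolf', 'milk'] (min_width=14, slack=0)
Line 2: ['sand', 'have', 'the'] (min_width=13, slack=1)
Line 3: ['standard', 'good'] (min_width=13, slack=1)
Line 4: ['if', 'page', 'up'] (min_width=10, slack=4)
Line 5: ['emerald'] (min_width=7, slack=7)

Answer: line wolf milk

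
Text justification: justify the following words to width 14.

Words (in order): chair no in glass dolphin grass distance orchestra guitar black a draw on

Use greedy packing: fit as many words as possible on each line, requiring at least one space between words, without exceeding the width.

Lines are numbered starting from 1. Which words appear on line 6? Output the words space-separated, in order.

Answer: draw on

Derivation:
Line 1: ['chair', 'no', 'in'] (min_width=11, slack=3)
Line 2: ['glass', 'dolphin'] (min_width=13, slack=1)
Line 3: ['grass', 'distance'] (min_width=14, slack=0)
Line 4: ['orchestra'] (min_width=9, slack=5)
Line 5: ['guitar', 'black', 'a'] (min_width=14, slack=0)
Line 6: ['draw', 'on'] (min_width=7, slack=7)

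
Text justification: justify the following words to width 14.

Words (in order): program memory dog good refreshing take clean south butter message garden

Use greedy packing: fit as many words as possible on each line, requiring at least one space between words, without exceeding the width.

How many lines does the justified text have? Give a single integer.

Answer: 6

Derivation:
Line 1: ['program', 'memory'] (min_width=14, slack=0)
Line 2: ['dog', 'good'] (min_width=8, slack=6)
Line 3: ['refreshing'] (min_width=10, slack=4)
Line 4: ['take', 'clean'] (min_width=10, slack=4)
Line 5: ['south', 'butter'] (min_width=12, slack=2)
Line 6: ['message', 'garden'] (min_width=14, slack=0)
Total lines: 6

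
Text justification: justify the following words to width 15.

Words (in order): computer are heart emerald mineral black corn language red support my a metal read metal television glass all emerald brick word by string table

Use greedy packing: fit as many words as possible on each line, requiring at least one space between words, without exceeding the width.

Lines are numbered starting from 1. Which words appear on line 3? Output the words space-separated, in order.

Line 1: ['computer', 'are'] (min_width=12, slack=3)
Line 2: ['heart', 'emerald'] (min_width=13, slack=2)
Line 3: ['mineral', 'black'] (min_width=13, slack=2)
Line 4: ['corn', 'language'] (min_width=13, slack=2)
Line 5: ['red', 'support', 'my'] (min_width=14, slack=1)
Line 6: ['a', 'metal', 'read'] (min_width=12, slack=3)
Line 7: ['metal'] (min_width=5, slack=10)
Line 8: ['television'] (min_width=10, slack=5)
Line 9: ['glass', 'all'] (min_width=9, slack=6)
Line 10: ['emerald', 'brick'] (min_width=13, slack=2)
Line 11: ['word', 'by', 'string'] (min_width=14, slack=1)
Line 12: ['table'] (min_width=5, slack=10)

Answer: mineral black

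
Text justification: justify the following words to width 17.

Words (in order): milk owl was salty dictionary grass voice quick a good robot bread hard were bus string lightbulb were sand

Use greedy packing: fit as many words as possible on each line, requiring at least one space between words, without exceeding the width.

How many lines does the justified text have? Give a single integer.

Line 1: ['milk', 'owl', 'was'] (min_width=12, slack=5)
Line 2: ['salty', 'dictionary'] (min_width=16, slack=1)
Line 3: ['grass', 'voice', 'quick'] (min_width=17, slack=0)
Line 4: ['a', 'good', 'robot'] (min_width=12, slack=5)
Line 5: ['bread', 'hard', 'were'] (min_width=15, slack=2)
Line 6: ['bus', 'string'] (min_width=10, slack=7)
Line 7: ['lightbulb', 'were'] (min_width=14, slack=3)
Line 8: ['sand'] (min_width=4, slack=13)
Total lines: 8

Answer: 8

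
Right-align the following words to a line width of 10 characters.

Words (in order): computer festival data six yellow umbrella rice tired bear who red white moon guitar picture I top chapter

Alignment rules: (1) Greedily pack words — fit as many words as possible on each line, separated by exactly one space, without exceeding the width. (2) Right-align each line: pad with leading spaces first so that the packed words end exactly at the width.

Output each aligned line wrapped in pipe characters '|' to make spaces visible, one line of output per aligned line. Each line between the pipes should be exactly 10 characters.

Answer: |  computer|
|  festival|
|  data six|
|    yellow|
|  umbrella|
|rice tired|
|  bear who|
| red white|
|      moon|
|    guitar|
| picture I|
|       top|
|   chapter|

Derivation:
Line 1: ['computer'] (min_width=8, slack=2)
Line 2: ['festival'] (min_width=8, slack=2)
Line 3: ['data', 'six'] (min_width=8, slack=2)
Line 4: ['yellow'] (min_width=6, slack=4)
Line 5: ['umbrella'] (min_width=8, slack=2)
Line 6: ['rice', 'tired'] (min_width=10, slack=0)
Line 7: ['bear', 'who'] (min_width=8, slack=2)
Line 8: ['red', 'white'] (min_width=9, slack=1)
Line 9: ['moon'] (min_width=4, slack=6)
Line 10: ['guitar'] (min_width=6, slack=4)
Line 11: ['picture', 'I'] (min_width=9, slack=1)
Line 12: ['top'] (min_width=3, slack=7)
Line 13: ['chapter'] (min_width=7, slack=3)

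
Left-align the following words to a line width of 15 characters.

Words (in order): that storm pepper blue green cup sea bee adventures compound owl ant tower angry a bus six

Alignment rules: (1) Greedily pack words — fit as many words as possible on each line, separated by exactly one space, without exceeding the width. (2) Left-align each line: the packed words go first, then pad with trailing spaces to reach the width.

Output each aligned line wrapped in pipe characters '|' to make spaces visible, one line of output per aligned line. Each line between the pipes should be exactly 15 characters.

Line 1: ['that', 'storm'] (min_width=10, slack=5)
Line 2: ['pepper', 'blue'] (min_width=11, slack=4)
Line 3: ['green', 'cup', 'sea'] (min_width=13, slack=2)
Line 4: ['bee', 'adventures'] (min_width=14, slack=1)
Line 5: ['compound', 'owl'] (min_width=12, slack=3)
Line 6: ['ant', 'tower', 'angry'] (min_width=15, slack=0)
Line 7: ['a', 'bus', 'six'] (min_width=9, slack=6)

Answer: |that storm     |
|pepper blue    |
|green cup sea  |
|bee adventures |
|compound owl   |
|ant tower angry|
|a bus six      |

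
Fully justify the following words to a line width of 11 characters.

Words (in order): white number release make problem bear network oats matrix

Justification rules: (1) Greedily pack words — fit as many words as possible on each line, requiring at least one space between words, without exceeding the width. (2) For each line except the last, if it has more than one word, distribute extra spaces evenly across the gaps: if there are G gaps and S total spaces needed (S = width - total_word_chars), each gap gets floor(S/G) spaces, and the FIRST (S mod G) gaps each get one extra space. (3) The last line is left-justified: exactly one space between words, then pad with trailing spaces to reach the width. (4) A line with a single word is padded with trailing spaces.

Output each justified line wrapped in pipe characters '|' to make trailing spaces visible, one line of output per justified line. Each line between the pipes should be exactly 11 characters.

Line 1: ['white'] (min_width=5, slack=6)
Line 2: ['number'] (min_width=6, slack=5)
Line 3: ['release'] (min_width=7, slack=4)
Line 4: ['make'] (min_width=4, slack=7)
Line 5: ['problem'] (min_width=7, slack=4)
Line 6: ['bear'] (min_width=4, slack=7)
Line 7: ['network'] (min_width=7, slack=4)
Line 8: ['oats', 'matrix'] (min_width=11, slack=0)

Answer: |white      |
|number     |
|release    |
|make       |
|problem    |
|bear       |
|network    |
|oats matrix|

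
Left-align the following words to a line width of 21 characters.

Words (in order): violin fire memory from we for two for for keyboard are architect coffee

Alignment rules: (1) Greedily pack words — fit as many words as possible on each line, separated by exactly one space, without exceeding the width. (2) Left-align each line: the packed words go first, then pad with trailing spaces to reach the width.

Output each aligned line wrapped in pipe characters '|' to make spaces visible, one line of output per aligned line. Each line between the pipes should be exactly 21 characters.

Answer: |violin fire memory   |
|from we for two for  |
|for keyboard are     |
|architect coffee     |

Derivation:
Line 1: ['violin', 'fire', 'memory'] (min_width=18, slack=3)
Line 2: ['from', 'we', 'for', 'two', 'for'] (min_width=19, slack=2)
Line 3: ['for', 'keyboard', 'are'] (min_width=16, slack=5)
Line 4: ['architect', 'coffee'] (min_width=16, slack=5)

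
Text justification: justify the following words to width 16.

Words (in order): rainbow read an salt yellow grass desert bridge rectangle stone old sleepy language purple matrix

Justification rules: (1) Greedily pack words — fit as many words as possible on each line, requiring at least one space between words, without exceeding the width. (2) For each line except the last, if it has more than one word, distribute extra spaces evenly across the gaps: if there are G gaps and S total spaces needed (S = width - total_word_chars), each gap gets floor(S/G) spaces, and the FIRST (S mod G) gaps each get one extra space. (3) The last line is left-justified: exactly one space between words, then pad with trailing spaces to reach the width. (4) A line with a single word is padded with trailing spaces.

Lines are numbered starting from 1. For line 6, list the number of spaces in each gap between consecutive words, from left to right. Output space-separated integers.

Answer: 2

Derivation:
Line 1: ['rainbow', 'read', 'an'] (min_width=15, slack=1)
Line 2: ['salt', 'yellow'] (min_width=11, slack=5)
Line 3: ['grass', 'desert'] (min_width=12, slack=4)
Line 4: ['bridge', 'rectangle'] (min_width=16, slack=0)
Line 5: ['stone', 'old', 'sleepy'] (min_width=16, slack=0)
Line 6: ['language', 'purple'] (min_width=15, slack=1)
Line 7: ['matrix'] (min_width=6, slack=10)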